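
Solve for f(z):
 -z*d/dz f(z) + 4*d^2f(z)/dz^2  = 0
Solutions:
 f(z) = C1 + C2*erfi(sqrt(2)*z/4)


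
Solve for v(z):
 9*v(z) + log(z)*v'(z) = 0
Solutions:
 v(z) = C1*exp(-9*li(z))


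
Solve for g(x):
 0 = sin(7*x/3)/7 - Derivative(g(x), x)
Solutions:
 g(x) = C1 - 3*cos(7*x/3)/49


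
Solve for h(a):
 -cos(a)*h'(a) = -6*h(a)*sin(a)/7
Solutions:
 h(a) = C1/cos(a)^(6/7)


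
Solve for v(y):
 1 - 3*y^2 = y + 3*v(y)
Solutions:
 v(y) = -y^2 - y/3 + 1/3


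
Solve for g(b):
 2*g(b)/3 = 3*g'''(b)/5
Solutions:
 g(b) = C3*exp(30^(1/3)*b/3) + (C1*sin(10^(1/3)*3^(5/6)*b/6) + C2*cos(10^(1/3)*3^(5/6)*b/6))*exp(-30^(1/3)*b/6)


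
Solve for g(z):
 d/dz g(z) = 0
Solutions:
 g(z) = C1


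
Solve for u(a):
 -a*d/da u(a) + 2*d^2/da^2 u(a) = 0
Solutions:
 u(a) = C1 + C2*erfi(a/2)


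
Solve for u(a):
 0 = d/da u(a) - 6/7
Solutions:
 u(a) = C1 + 6*a/7


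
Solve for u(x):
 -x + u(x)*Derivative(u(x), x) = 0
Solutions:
 u(x) = -sqrt(C1 + x^2)
 u(x) = sqrt(C1 + x^2)


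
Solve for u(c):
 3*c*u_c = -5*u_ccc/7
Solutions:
 u(c) = C1 + Integral(C2*airyai(-21^(1/3)*5^(2/3)*c/5) + C3*airybi(-21^(1/3)*5^(2/3)*c/5), c)


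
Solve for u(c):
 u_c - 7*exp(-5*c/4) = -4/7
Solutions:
 u(c) = C1 - 4*c/7 - 28*exp(-5*c/4)/5


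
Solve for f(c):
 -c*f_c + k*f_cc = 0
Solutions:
 f(c) = C1 + C2*erf(sqrt(2)*c*sqrt(-1/k)/2)/sqrt(-1/k)


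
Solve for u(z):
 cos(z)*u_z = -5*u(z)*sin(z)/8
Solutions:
 u(z) = C1*cos(z)^(5/8)


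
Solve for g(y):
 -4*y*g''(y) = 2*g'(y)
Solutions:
 g(y) = C1 + C2*sqrt(y)


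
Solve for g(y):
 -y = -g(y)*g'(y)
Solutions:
 g(y) = -sqrt(C1 + y^2)
 g(y) = sqrt(C1 + y^2)


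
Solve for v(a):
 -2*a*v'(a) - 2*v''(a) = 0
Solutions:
 v(a) = C1 + C2*erf(sqrt(2)*a/2)


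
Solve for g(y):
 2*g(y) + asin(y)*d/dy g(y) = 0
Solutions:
 g(y) = C1*exp(-2*Integral(1/asin(y), y))


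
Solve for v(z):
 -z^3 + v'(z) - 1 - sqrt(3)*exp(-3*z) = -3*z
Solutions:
 v(z) = C1 + z^4/4 - 3*z^2/2 + z - sqrt(3)*exp(-3*z)/3


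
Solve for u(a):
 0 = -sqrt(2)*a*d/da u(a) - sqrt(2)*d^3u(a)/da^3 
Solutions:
 u(a) = C1 + Integral(C2*airyai(-a) + C3*airybi(-a), a)


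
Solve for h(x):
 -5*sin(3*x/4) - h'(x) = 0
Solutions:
 h(x) = C1 + 20*cos(3*x/4)/3


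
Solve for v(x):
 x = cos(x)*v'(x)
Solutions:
 v(x) = C1 + Integral(x/cos(x), x)


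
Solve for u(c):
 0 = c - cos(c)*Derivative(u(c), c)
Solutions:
 u(c) = C1 + Integral(c/cos(c), c)


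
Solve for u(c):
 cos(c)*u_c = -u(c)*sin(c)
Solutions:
 u(c) = C1*cos(c)


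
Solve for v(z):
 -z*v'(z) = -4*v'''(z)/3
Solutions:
 v(z) = C1 + Integral(C2*airyai(6^(1/3)*z/2) + C3*airybi(6^(1/3)*z/2), z)


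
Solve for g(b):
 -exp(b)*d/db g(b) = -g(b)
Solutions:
 g(b) = C1*exp(-exp(-b))


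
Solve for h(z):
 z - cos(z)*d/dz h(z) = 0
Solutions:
 h(z) = C1 + Integral(z/cos(z), z)


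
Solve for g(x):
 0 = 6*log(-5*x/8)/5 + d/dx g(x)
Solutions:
 g(x) = C1 - 6*x*log(-x)/5 + 6*x*(-log(5) + 1 + 3*log(2))/5


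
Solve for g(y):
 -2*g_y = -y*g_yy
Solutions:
 g(y) = C1 + C2*y^3


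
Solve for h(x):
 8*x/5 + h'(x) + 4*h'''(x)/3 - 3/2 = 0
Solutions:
 h(x) = C1 + C2*sin(sqrt(3)*x/2) + C3*cos(sqrt(3)*x/2) - 4*x^2/5 + 3*x/2


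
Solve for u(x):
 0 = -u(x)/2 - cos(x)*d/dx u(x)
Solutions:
 u(x) = C1*(sin(x) - 1)^(1/4)/(sin(x) + 1)^(1/4)


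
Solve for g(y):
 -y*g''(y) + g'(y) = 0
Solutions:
 g(y) = C1 + C2*y^2


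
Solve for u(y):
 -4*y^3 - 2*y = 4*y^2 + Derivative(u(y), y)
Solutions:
 u(y) = C1 - y^4 - 4*y^3/3 - y^2


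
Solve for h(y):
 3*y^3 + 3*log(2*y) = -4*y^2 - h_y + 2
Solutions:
 h(y) = C1 - 3*y^4/4 - 4*y^3/3 - 3*y*log(y) - 3*y*log(2) + 5*y


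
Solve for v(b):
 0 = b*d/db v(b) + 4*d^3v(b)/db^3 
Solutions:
 v(b) = C1 + Integral(C2*airyai(-2^(1/3)*b/2) + C3*airybi(-2^(1/3)*b/2), b)


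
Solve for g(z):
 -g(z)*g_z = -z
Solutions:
 g(z) = -sqrt(C1 + z^2)
 g(z) = sqrt(C1 + z^2)


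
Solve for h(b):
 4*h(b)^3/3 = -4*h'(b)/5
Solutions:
 h(b) = -sqrt(6)*sqrt(-1/(C1 - 5*b))/2
 h(b) = sqrt(6)*sqrt(-1/(C1 - 5*b))/2


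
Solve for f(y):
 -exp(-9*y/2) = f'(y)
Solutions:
 f(y) = C1 + 2*exp(-9*y/2)/9


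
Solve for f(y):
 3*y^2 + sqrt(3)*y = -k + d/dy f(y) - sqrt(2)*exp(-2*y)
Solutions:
 f(y) = C1 + k*y + y^3 + sqrt(3)*y^2/2 - sqrt(2)*exp(-2*y)/2


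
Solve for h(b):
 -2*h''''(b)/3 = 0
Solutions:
 h(b) = C1 + C2*b + C3*b^2 + C4*b^3


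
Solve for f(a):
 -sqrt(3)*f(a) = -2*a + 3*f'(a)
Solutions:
 f(a) = C1*exp(-sqrt(3)*a/3) + 2*sqrt(3)*a/3 - 2


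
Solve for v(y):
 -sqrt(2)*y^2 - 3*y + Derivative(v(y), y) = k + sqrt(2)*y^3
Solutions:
 v(y) = C1 + k*y + sqrt(2)*y^4/4 + sqrt(2)*y^3/3 + 3*y^2/2


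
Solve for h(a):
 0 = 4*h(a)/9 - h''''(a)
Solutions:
 h(a) = C1*exp(-sqrt(6)*a/3) + C2*exp(sqrt(6)*a/3) + C3*sin(sqrt(6)*a/3) + C4*cos(sqrt(6)*a/3)


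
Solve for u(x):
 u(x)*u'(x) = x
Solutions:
 u(x) = -sqrt(C1 + x^2)
 u(x) = sqrt(C1 + x^2)


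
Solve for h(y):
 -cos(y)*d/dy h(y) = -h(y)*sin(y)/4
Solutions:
 h(y) = C1/cos(y)^(1/4)


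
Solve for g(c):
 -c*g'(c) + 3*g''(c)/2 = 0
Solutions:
 g(c) = C1 + C2*erfi(sqrt(3)*c/3)


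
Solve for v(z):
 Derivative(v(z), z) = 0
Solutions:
 v(z) = C1


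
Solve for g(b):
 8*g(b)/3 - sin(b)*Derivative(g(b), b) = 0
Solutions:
 g(b) = C1*(cos(b) - 1)^(4/3)/(cos(b) + 1)^(4/3)


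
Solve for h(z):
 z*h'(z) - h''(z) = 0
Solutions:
 h(z) = C1 + C2*erfi(sqrt(2)*z/2)


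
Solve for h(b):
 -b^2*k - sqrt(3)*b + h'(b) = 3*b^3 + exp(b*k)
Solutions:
 h(b) = C1 + 3*b^4/4 + b^3*k/3 + sqrt(3)*b^2/2 + exp(b*k)/k


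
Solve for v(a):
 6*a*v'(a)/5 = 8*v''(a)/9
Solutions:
 v(a) = C1 + C2*erfi(3*sqrt(30)*a/20)


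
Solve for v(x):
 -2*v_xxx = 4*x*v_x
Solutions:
 v(x) = C1 + Integral(C2*airyai(-2^(1/3)*x) + C3*airybi(-2^(1/3)*x), x)


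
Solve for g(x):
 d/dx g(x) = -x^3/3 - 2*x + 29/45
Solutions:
 g(x) = C1 - x^4/12 - x^2 + 29*x/45


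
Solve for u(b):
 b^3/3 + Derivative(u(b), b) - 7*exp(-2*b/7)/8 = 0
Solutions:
 u(b) = C1 - b^4/12 - 49*exp(-2*b/7)/16


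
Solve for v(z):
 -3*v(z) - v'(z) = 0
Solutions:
 v(z) = C1*exp(-3*z)


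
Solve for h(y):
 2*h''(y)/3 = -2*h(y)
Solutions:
 h(y) = C1*sin(sqrt(3)*y) + C2*cos(sqrt(3)*y)


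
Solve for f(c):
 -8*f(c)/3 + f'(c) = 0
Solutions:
 f(c) = C1*exp(8*c/3)


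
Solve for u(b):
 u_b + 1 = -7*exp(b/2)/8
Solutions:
 u(b) = C1 - b - 7*exp(b/2)/4


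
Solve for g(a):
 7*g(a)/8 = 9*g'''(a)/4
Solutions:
 g(a) = C3*exp(84^(1/3)*a/6) + (C1*sin(28^(1/3)*3^(5/6)*a/12) + C2*cos(28^(1/3)*3^(5/6)*a/12))*exp(-84^(1/3)*a/12)


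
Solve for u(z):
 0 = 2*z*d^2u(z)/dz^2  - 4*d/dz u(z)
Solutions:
 u(z) = C1 + C2*z^3


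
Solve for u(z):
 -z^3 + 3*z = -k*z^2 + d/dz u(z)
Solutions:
 u(z) = C1 + k*z^3/3 - z^4/4 + 3*z^2/2


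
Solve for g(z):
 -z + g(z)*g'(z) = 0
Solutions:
 g(z) = -sqrt(C1 + z^2)
 g(z) = sqrt(C1 + z^2)


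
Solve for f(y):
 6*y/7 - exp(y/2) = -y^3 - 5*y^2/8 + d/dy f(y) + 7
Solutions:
 f(y) = C1 + y^4/4 + 5*y^3/24 + 3*y^2/7 - 7*y - 2*exp(y/2)


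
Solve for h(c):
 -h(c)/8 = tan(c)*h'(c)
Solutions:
 h(c) = C1/sin(c)^(1/8)


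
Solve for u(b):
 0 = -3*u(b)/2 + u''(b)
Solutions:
 u(b) = C1*exp(-sqrt(6)*b/2) + C2*exp(sqrt(6)*b/2)


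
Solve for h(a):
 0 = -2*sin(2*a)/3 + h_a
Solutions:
 h(a) = C1 - cos(2*a)/3


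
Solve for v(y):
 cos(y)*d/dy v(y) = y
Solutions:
 v(y) = C1 + Integral(y/cos(y), y)


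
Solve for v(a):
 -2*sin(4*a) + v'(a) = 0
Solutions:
 v(a) = C1 - cos(4*a)/2


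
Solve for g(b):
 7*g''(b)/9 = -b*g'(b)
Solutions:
 g(b) = C1 + C2*erf(3*sqrt(14)*b/14)


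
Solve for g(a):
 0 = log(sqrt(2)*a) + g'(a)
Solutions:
 g(a) = C1 - a*log(a) - a*log(2)/2 + a


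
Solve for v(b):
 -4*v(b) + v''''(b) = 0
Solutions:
 v(b) = C1*exp(-sqrt(2)*b) + C2*exp(sqrt(2)*b) + C3*sin(sqrt(2)*b) + C4*cos(sqrt(2)*b)


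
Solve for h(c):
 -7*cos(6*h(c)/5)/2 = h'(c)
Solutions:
 7*c/2 - 5*log(sin(6*h(c)/5) - 1)/12 + 5*log(sin(6*h(c)/5) + 1)/12 = C1


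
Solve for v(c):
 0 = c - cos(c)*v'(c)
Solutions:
 v(c) = C1 + Integral(c/cos(c), c)


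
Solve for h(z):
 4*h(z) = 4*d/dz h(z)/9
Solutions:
 h(z) = C1*exp(9*z)


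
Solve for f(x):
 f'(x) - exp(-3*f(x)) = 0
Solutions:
 f(x) = log(C1 + 3*x)/3
 f(x) = log((-3^(1/3) - 3^(5/6)*I)*(C1 + x)^(1/3)/2)
 f(x) = log((-3^(1/3) + 3^(5/6)*I)*(C1 + x)^(1/3)/2)


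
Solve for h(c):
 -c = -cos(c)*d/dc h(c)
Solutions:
 h(c) = C1 + Integral(c/cos(c), c)


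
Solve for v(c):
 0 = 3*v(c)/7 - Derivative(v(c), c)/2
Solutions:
 v(c) = C1*exp(6*c/7)


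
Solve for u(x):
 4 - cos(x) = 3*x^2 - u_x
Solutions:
 u(x) = C1 + x^3 - 4*x + sin(x)


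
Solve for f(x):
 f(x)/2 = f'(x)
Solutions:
 f(x) = C1*exp(x/2)


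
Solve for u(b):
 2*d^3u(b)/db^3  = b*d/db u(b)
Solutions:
 u(b) = C1 + Integral(C2*airyai(2^(2/3)*b/2) + C3*airybi(2^(2/3)*b/2), b)


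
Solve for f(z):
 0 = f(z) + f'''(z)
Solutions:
 f(z) = C3*exp(-z) + (C1*sin(sqrt(3)*z/2) + C2*cos(sqrt(3)*z/2))*exp(z/2)


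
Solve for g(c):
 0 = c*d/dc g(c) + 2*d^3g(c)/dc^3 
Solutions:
 g(c) = C1 + Integral(C2*airyai(-2^(2/3)*c/2) + C3*airybi(-2^(2/3)*c/2), c)


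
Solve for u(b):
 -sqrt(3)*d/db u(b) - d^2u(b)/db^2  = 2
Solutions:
 u(b) = C1 + C2*exp(-sqrt(3)*b) - 2*sqrt(3)*b/3


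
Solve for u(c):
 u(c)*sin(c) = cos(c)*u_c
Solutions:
 u(c) = C1/cos(c)


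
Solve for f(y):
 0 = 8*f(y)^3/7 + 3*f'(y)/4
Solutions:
 f(y) = -sqrt(42)*sqrt(-1/(C1 - 32*y))/2
 f(y) = sqrt(42)*sqrt(-1/(C1 - 32*y))/2


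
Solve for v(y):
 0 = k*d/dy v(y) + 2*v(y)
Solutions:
 v(y) = C1*exp(-2*y/k)


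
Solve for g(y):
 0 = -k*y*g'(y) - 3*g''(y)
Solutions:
 g(y) = Piecewise((-sqrt(6)*sqrt(pi)*C1*erf(sqrt(6)*sqrt(k)*y/6)/(2*sqrt(k)) - C2, (k > 0) | (k < 0)), (-C1*y - C2, True))


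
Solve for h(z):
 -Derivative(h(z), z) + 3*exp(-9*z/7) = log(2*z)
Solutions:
 h(z) = C1 - z*log(z) + z*(1 - log(2)) - 7*exp(-9*z/7)/3


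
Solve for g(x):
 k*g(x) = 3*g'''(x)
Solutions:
 g(x) = C1*exp(3^(2/3)*k^(1/3)*x/3) + C2*exp(k^(1/3)*x*(-3^(2/3) + 3*3^(1/6)*I)/6) + C3*exp(-k^(1/3)*x*(3^(2/3) + 3*3^(1/6)*I)/6)


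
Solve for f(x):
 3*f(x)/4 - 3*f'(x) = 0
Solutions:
 f(x) = C1*exp(x/4)


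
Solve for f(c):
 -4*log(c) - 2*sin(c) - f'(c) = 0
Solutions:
 f(c) = C1 - 4*c*log(c) + 4*c + 2*cos(c)


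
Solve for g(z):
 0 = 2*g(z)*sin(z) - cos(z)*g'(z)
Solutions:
 g(z) = C1/cos(z)^2


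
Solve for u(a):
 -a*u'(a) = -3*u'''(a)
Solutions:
 u(a) = C1 + Integral(C2*airyai(3^(2/3)*a/3) + C3*airybi(3^(2/3)*a/3), a)


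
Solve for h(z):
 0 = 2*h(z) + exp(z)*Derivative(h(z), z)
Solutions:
 h(z) = C1*exp(2*exp(-z))


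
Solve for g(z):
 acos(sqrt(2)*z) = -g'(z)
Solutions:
 g(z) = C1 - z*acos(sqrt(2)*z) + sqrt(2)*sqrt(1 - 2*z^2)/2


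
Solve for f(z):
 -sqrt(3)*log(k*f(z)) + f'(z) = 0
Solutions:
 li(k*f(z))/k = C1 + sqrt(3)*z


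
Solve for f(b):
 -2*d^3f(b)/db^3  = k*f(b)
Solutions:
 f(b) = C1*exp(2^(2/3)*b*(-k)^(1/3)/2) + C2*exp(2^(2/3)*b*(-k)^(1/3)*(-1 + sqrt(3)*I)/4) + C3*exp(-2^(2/3)*b*(-k)^(1/3)*(1 + sqrt(3)*I)/4)


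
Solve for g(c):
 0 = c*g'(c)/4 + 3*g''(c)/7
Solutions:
 g(c) = C1 + C2*erf(sqrt(42)*c/12)


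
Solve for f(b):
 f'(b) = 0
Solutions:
 f(b) = C1


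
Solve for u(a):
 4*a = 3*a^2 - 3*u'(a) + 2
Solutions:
 u(a) = C1 + a^3/3 - 2*a^2/3 + 2*a/3


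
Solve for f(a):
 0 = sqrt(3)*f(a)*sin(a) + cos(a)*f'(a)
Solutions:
 f(a) = C1*cos(a)^(sqrt(3))


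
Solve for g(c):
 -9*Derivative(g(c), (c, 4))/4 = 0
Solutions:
 g(c) = C1 + C2*c + C3*c^2 + C4*c^3


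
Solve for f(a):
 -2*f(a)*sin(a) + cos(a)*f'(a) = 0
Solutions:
 f(a) = C1/cos(a)^2


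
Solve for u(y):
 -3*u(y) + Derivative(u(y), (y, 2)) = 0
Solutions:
 u(y) = C1*exp(-sqrt(3)*y) + C2*exp(sqrt(3)*y)


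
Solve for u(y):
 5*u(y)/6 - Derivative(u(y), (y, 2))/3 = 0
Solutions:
 u(y) = C1*exp(-sqrt(10)*y/2) + C2*exp(sqrt(10)*y/2)


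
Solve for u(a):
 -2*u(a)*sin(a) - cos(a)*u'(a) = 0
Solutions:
 u(a) = C1*cos(a)^2


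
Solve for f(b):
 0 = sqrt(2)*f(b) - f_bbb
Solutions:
 f(b) = C3*exp(2^(1/6)*b) + (C1*sin(2^(1/6)*sqrt(3)*b/2) + C2*cos(2^(1/6)*sqrt(3)*b/2))*exp(-2^(1/6)*b/2)


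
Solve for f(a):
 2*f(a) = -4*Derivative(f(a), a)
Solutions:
 f(a) = C1*exp(-a/2)


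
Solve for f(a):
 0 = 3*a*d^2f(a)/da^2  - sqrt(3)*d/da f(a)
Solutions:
 f(a) = C1 + C2*a^(sqrt(3)/3 + 1)


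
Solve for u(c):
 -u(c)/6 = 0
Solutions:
 u(c) = 0


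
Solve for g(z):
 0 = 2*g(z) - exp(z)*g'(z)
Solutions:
 g(z) = C1*exp(-2*exp(-z))


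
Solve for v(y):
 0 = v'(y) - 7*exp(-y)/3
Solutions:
 v(y) = C1 - 7*exp(-y)/3


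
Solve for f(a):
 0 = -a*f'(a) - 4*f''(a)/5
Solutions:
 f(a) = C1 + C2*erf(sqrt(10)*a/4)


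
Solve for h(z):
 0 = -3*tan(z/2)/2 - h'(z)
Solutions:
 h(z) = C1 + 3*log(cos(z/2))


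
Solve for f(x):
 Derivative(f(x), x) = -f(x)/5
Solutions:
 f(x) = C1*exp(-x/5)


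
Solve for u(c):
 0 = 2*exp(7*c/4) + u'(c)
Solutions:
 u(c) = C1 - 8*exp(7*c/4)/7


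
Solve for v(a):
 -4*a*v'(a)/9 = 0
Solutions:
 v(a) = C1


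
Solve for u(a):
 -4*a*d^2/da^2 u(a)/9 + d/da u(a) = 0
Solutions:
 u(a) = C1 + C2*a^(13/4)


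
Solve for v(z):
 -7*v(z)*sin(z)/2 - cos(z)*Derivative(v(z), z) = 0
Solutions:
 v(z) = C1*cos(z)^(7/2)


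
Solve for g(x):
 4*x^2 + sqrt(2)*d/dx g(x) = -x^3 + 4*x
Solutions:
 g(x) = C1 - sqrt(2)*x^4/8 - 2*sqrt(2)*x^3/3 + sqrt(2)*x^2


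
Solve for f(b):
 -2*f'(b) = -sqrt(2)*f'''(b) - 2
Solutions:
 f(b) = C1 + C2*exp(-2^(1/4)*b) + C3*exp(2^(1/4)*b) + b


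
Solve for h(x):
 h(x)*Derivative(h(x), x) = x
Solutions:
 h(x) = -sqrt(C1 + x^2)
 h(x) = sqrt(C1 + x^2)


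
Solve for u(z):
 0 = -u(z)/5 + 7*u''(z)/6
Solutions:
 u(z) = C1*exp(-sqrt(210)*z/35) + C2*exp(sqrt(210)*z/35)


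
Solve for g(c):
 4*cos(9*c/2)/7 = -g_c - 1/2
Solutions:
 g(c) = C1 - c/2 - 8*sin(9*c/2)/63


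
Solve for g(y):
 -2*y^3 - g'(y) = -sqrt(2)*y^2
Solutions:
 g(y) = C1 - y^4/2 + sqrt(2)*y^3/3


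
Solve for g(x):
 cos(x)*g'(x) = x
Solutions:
 g(x) = C1 + Integral(x/cos(x), x)


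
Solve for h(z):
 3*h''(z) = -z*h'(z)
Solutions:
 h(z) = C1 + C2*erf(sqrt(6)*z/6)


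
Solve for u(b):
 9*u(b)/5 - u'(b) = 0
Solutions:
 u(b) = C1*exp(9*b/5)


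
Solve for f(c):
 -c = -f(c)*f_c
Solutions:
 f(c) = -sqrt(C1 + c^2)
 f(c) = sqrt(C1 + c^2)


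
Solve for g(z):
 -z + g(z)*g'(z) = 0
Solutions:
 g(z) = -sqrt(C1 + z^2)
 g(z) = sqrt(C1 + z^2)


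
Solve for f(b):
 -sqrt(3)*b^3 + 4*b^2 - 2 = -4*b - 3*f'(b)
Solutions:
 f(b) = C1 + sqrt(3)*b^4/12 - 4*b^3/9 - 2*b^2/3 + 2*b/3


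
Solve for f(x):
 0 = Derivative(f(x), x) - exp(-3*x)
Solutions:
 f(x) = C1 - exp(-3*x)/3


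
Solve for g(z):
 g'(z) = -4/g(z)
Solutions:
 g(z) = -sqrt(C1 - 8*z)
 g(z) = sqrt(C1 - 8*z)


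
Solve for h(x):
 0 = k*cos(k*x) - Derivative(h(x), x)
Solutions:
 h(x) = C1 + sin(k*x)


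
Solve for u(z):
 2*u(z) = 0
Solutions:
 u(z) = 0


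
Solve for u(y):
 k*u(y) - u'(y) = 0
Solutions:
 u(y) = C1*exp(k*y)


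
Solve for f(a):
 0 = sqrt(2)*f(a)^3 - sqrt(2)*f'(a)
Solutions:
 f(a) = -sqrt(2)*sqrt(-1/(C1 + a))/2
 f(a) = sqrt(2)*sqrt(-1/(C1 + a))/2


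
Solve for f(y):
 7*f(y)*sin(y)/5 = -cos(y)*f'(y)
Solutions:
 f(y) = C1*cos(y)^(7/5)


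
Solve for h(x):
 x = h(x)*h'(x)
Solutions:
 h(x) = -sqrt(C1 + x^2)
 h(x) = sqrt(C1 + x^2)


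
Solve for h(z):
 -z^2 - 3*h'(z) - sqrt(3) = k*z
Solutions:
 h(z) = C1 - k*z^2/6 - z^3/9 - sqrt(3)*z/3


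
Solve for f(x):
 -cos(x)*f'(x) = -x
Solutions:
 f(x) = C1 + Integral(x/cos(x), x)


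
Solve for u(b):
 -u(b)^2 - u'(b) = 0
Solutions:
 u(b) = 1/(C1 + b)


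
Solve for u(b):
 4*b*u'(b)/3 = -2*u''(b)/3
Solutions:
 u(b) = C1 + C2*erf(b)


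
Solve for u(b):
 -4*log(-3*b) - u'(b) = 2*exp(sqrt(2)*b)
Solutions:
 u(b) = C1 - 4*b*log(-b) + 4*b*(1 - log(3)) - sqrt(2)*exp(sqrt(2)*b)


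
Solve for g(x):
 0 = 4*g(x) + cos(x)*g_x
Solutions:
 g(x) = C1*(sin(x)^2 - 2*sin(x) + 1)/(sin(x)^2 + 2*sin(x) + 1)


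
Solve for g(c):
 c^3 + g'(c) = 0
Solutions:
 g(c) = C1 - c^4/4


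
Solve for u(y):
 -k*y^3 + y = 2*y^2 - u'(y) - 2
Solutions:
 u(y) = C1 + k*y^4/4 + 2*y^3/3 - y^2/2 - 2*y


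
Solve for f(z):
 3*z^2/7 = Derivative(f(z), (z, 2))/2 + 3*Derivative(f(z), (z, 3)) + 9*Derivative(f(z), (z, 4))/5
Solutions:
 f(z) = C1 + C2*z + C3*exp(z*(-5 + sqrt(15))/6) + C4*exp(-z*(sqrt(15) + 5)/6) + z^4/14 - 12*z^3/7 + 972*z^2/35


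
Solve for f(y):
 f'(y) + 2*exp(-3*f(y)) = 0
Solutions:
 f(y) = log(C1 - 6*y)/3
 f(y) = log((-3^(1/3) - 3^(5/6)*I)*(C1 - 2*y)^(1/3)/2)
 f(y) = log((-3^(1/3) + 3^(5/6)*I)*(C1 - 2*y)^(1/3)/2)


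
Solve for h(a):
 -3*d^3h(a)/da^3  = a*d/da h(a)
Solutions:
 h(a) = C1 + Integral(C2*airyai(-3^(2/3)*a/3) + C3*airybi(-3^(2/3)*a/3), a)


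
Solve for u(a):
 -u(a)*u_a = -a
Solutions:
 u(a) = -sqrt(C1 + a^2)
 u(a) = sqrt(C1 + a^2)


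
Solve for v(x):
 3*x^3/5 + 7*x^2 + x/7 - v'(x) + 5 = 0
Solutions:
 v(x) = C1 + 3*x^4/20 + 7*x^3/3 + x^2/14 + 5*x


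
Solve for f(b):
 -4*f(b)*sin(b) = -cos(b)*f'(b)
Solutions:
 f(b) = C1/cos(b)^4


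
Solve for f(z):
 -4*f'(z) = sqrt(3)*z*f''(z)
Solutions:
 f(z) = C1 + C2*z^(1 - 4*sqrt(3)/3)


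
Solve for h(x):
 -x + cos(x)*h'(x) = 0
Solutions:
 h(x) = C1 + Integral(x/cos(x), x)


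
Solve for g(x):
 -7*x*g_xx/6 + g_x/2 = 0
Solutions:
 g(x) = C1 + C2*x^(10/7)


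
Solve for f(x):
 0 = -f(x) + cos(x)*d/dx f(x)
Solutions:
 f(x) = C1*sqrt(sin(x) + 1)/sqrt(sin(x) - 1)


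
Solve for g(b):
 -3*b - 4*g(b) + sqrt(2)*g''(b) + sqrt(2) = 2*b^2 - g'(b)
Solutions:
 g(b) = C1*exp(sqrt(2)*b*(-1 + sqrt(1 + 16*sqrt(2)))/4) + C2*exp(-sqrt(2)*b*(1 + sqrt(1 + 16*sqrt(2)))/4) - b^2/2 - b - 1/4


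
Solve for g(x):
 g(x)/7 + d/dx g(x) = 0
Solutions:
 g(x) = C1*exp(-x/7)


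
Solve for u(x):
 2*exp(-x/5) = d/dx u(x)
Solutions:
 u(x) = C1 - 10*exp(-x/5)


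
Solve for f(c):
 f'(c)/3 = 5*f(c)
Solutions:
 f(c) = C1*exp(15*c)


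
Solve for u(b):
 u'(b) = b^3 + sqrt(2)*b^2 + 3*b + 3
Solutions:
 u(b) = C1 + b^4/4 + sqrt(2)*b^3/3 + 3*b^2/2 + 3*b


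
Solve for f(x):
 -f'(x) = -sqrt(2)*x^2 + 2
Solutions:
 f(x) = C1 + sqrt(2)*x^3/3 - 2*x


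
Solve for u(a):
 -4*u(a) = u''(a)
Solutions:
 u(a) = C1*sin(2*a) + C2*cos(2*a)


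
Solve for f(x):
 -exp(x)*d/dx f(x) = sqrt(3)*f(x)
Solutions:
 f(x) = C1*exp(sqrt(3)*exp(-x))


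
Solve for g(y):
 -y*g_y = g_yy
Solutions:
 g(y) = C1 + C2*erf(sqrt(2)*y/2)


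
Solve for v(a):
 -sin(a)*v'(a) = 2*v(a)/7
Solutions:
 v(a) = C1*(cos(a) + 1)^(1/7)/(cos(a) - 1)^(1/7)


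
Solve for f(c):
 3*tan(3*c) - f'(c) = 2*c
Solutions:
 f(c) = C1 - c^2 - log(cos(3*c))


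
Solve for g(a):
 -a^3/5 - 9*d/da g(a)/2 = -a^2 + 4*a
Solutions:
 g(a) = C1 - a^4/90 + 2*a^3/27 - 4*a^2/9


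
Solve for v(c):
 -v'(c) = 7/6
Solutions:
 v(c) = C1 - 7*c/6


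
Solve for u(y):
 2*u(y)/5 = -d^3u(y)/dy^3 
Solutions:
 u(y) = C3*exp(-2^(1/3)*5^(2/3)*y/5) + (C1*sin(2^(1/3)*sqrt(3)*5^(2/3)*y/10) + C2*cos(2^(1/3)*sqrt(3)*5^(2/3)*y/10))*exp(2^(1/3)*5^(2/3)*y/10)


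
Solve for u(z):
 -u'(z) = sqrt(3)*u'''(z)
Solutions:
 u(z) = C1 + C2*sin(3^(3/4)*z/3) + C3*cos(3^(3/4)*z/3)


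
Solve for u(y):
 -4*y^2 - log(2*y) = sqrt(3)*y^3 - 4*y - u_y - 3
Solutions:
 u(y) = C1 + sqrt(3)*y^4/4 + 4*y^3/3 - 2*y^2 + y*log(y) - 4*y + y*log(2)


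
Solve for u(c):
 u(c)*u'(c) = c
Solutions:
 u(c) = -sqrt(C1 + c^2)
 u(c) = sqrt(C1 + c^2)


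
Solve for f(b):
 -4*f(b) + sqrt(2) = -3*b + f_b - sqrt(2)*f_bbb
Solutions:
 f(b) = C1*exp(-b*(sqrt(2)/(sqrt(2 - sqrt(2)/108) + sqrt(2))^(1/3) + 6*(sqrt(2 - sqrt(2)/108) + sqrt(2))^(1/3))/12)*sin(b*(-sqrt(6)/(sqrt(2 - sqrt(2)/108) + sqrt(2))^(1/3) + 6*sqrt(3)*(sqrt(2 - sqrt(2)/108) + sqrt(2))^(1/3))/12) + C2*exp(-b*(sqrt(2)/(sqrt(2 - sqrt(2)/108) + sqrt(2))^(1/3) + 6*(sqrt(2 - sqrt(2)/108) + sqrt(2))^(1/3))/12)*cos(b*(-sqrt(6)/(sqrt(2 - sqrt(2)/108) + sqrt(2))^(1/3) + 6*sqrt(3)*(sqrt(2 - sqrt(2)/108) + sqrt(2))^(1/3))/12) + C3*exp(b*(sqrt(2)/(6*(sqrt(2 - sqrt(2)/108) + sqrt(2))^(1/3)) + (sqrt(2 - sqrt(2)/108) + sqrt(2))^(1/3))) + 3*b/4 - 3/16 + sqrt(2)/4


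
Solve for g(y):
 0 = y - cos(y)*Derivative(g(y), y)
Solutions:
 g(y) = C1 + Integral(y/cos(y), y)


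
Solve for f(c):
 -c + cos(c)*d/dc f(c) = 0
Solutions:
 f(c) = C1 + Integral(c/cos(c), c)


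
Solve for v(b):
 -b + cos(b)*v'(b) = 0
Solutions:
 v(b) = C1 + Integral(b/cos(b), b)


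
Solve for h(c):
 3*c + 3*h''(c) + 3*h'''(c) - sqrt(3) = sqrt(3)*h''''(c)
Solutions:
 h(c) = C1 + C2*c + C3*exp(c*(sqrt(3) + sqrt(3 + 4*sqrt(3)))/2) + C4*exp(c*(-sqrt(3 + 4*sqrt(3)) + sqrt(3))/2) - c^3/6 + c^2*(sqrt(3) + 3)/6


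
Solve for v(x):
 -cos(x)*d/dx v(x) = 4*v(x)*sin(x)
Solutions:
 v(x) = C1*cos(x)^4


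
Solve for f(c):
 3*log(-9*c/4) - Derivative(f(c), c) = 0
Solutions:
 f(c) = C1 + 3*c*log(-c) + 3*c*(-2*log(2) - 1 + 2*log(3))


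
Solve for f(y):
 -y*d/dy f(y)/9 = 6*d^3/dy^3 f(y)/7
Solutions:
 f(y) = C1 + Integral(C2*airyai(-2^(2/3)*7^(1/3)*y/6) + C3*airybi(-2^(2/3)*7^(1/3)*y/6), y)


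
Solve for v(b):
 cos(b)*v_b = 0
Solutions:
 v(b) = C1


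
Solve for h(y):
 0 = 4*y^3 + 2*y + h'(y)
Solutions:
 h(y) = C1 - y^4 - y^2


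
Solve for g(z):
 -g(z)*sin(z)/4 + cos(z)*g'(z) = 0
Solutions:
 g(z) = C1/cos(z)^(1/4)


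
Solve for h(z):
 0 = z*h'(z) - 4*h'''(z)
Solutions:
 h(z) = C1 + Integral(C2*airyai(2^(1/3)*z/2) + C3*airybi(2^(1/3)*z/2), z)


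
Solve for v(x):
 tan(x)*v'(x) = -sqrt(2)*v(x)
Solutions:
 v(x) = C1/sin(x)^(sqrt(2))


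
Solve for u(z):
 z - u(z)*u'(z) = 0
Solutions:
 u(z) = -sqrt(C1 + z^2)
 u(z) = sqrt(C1 + z^2)


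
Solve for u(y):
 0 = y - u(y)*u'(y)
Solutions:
 u(y) = -sqrt(C1 + y^2)
 u(y) = sqrt(C1 + y^2)


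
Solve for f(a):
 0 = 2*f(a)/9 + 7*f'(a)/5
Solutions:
 f(a) = C1*exp(-10*a/63)


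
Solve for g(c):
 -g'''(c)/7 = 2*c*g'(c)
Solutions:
 g(c) = C1 + Integral(C2*airyai(-14^(1/3)*c) + C3*airybi(-14^(1/3)*c), c)


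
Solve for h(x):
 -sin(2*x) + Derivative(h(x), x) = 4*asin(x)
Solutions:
 h(x) = C1 + 4*x*asin(x) + 4*sqrt(1 - x^2) - cos(2*x)/2


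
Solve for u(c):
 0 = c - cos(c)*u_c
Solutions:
 u(c) = C1 + Integral(c/cos(c), c)


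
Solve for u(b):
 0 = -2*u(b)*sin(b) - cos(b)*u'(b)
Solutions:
 u(b) = C1*cos(b)^2


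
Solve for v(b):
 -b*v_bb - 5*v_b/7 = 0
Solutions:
 v(b) = C1 + C2*b^(2/7)


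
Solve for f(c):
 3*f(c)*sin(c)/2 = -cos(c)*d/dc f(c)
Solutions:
 f(c) = C1*cos(c)^(3/2)


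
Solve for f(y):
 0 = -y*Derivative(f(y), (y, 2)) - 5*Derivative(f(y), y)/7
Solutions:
 f(y) = C1 + C2*y^(2/7)


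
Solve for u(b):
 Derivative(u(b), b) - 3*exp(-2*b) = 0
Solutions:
 u(b) = C1 - 3*exp(-2*b)/2


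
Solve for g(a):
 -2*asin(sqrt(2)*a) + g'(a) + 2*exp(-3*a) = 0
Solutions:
 g(a) = C1 + 2*a*asin(sqrt(2)*a) + sqrt(2)*sqrt(1 - 2*a^2) + 2*exp(-3*a)/3


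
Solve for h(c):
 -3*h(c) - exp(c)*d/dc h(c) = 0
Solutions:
 h(c) = C1*exp(3*exp(-c))


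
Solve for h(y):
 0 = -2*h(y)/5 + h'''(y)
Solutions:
 h(y) = C3*exp(2^(1/3)*5^(2/3)*y/5) + (C1*sin(2^(1/3)*sqrt(3)*5^(2/3)*y/10) + C2*cos(2^(1/3)*sqrt(3)*5^(2/3)*y/10))*exp(-2^(1/3)*5^(2/3)*y/10)


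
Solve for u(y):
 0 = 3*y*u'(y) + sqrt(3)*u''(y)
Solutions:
 u(y) = C1 + C2*erf(sqrt(2)*3^(1/4)*y/2)


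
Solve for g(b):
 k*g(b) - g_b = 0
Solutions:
 g(b) = C1*exp(b*k)


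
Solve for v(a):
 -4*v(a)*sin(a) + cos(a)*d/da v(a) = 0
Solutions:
 v(a) = C1/cos(a)^4


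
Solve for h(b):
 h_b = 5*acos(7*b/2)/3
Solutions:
 h(b) = C1 + 5*b*acos(7*b/2)/3 - 5*sqrt(4 - 49*b^2)/21


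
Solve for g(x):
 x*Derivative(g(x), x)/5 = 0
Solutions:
 g(x) = C1


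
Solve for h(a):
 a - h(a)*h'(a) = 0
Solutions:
 h(a) = -sqrt(C1 + a^2)
 h(a) = sqrt(C1 + a^2)


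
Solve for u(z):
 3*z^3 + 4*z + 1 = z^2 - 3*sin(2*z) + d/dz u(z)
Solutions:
 u(z) = C1 + 3*z^4/4 - z^3/3 + 2*z^2 + z - 3*cos(2*z)/2


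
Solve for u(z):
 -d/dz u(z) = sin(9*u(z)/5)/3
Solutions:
 z/3 + 5*log(cos(9*u(z)/5) - 1)/18 - 5*log(cos(9*u(z)/5) + 1)/18 = C1


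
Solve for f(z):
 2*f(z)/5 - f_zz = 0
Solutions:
 f(z) = C1*exp(-sqrt(10)*z/5) + C2*exp(sqrt(10)*z/5)


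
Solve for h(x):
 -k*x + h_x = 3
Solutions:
 h(x) = C1 + k*x^2/2 + 3*x


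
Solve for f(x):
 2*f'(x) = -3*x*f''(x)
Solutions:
 f(x) = C1 + C2*x^(1/3)


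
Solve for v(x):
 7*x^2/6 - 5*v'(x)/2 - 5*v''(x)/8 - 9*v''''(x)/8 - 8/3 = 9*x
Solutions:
 v(x) = C1 + C2*exp(-5^(1/3)*x*(-3*(6 + sqrt(2931)/9)^(1/3) + 5^(1/3)/(6 + sqrt(2931)/9)^(1/3))/18)*sin(sqrt(3)*x*(5/(30 + 5*sqrt(2931)/9)^(1/3) + 3*(30 + 5*sqrt(2931)/9)^(1/3))/18) + C3*exp(-5^(1/3)*x*(-3*(6 + sqrt(2931)/9)^(1/3) + 5^(1/3)/(6 + sqrt(2931)/9)^(1/3))/18)*cos(sqrt(3)*x*(5/(30 + 5*sqrt(2931)/9)^(1/3) + 3*(30 + 5*sqrt(2931)/9)^(1/3))/18) + C4*exp(5^(1/3)*x*(-3*(6 + sqrt(2931)/9)^(1/3) + 5^(1/3)/(6 + sqrt(2931)/9)^(1/3))/9) + 7*x^3/45 - 23*x^2/12 - 13*x/120


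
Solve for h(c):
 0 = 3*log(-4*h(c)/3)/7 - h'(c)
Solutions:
 -7*Integral(1/(log(-_y) - log(3) + 2*log(2)), (_y, h(c)))/3 = C1 - c


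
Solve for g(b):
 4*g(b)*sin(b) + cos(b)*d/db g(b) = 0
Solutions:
 g(b) = C1*cos(b)^4


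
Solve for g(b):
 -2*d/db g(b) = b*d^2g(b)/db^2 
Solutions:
 g(b) = C1 + C2/b


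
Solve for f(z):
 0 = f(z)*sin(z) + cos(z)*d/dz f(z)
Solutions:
 f(z) = C1*cos(z)


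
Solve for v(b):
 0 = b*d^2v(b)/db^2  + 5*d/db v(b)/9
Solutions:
 v(b) = C1 + C2*b^(4/9)


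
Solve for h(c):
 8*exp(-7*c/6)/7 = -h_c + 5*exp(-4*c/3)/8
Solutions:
 h(c) = C1 - 15*exp(-4*c/3)/32 + 48*exp(-7*c/6)/49


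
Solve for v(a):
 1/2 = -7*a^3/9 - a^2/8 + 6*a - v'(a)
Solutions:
 v(a) = C1 - 7*a^4/36 - a^3/24 + 3*a^2 - a/2


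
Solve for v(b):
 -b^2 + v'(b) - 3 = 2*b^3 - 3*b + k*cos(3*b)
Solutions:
 v(b) = C1 + b^4/2 + b^3/3 - 3*b^2/2 + 3*b + k*sin(3*b)/3


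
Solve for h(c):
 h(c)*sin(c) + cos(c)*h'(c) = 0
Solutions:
 h(c) = C1*cos(c)


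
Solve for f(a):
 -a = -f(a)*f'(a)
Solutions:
 f(a) = -sqrt(C1 + a^2)
 f(a) = sqrt(C1 + a^2)


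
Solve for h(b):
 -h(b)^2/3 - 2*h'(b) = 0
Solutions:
 h(b) = 6/(C1 + b)


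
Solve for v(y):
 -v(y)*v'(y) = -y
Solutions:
 v(y) = -sqrt(C1 + y^2)
 v(y) = sqrt(C1 + y^2)


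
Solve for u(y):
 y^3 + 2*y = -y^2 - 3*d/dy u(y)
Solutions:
 u(y) = C1 - y^4/12 - y^3/9 - y^2/3


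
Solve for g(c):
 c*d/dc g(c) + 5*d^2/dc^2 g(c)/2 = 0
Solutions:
 g(c) = C1 + C2*erf(sqrt(5)*c/5)


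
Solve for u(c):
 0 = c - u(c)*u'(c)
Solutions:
 u(c) = -sqrt(C1 + c^2)
 u(c) = sqrt(C1 + c^2)


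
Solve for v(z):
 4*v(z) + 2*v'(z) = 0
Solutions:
 v(z) = C1*exp(-2*z)


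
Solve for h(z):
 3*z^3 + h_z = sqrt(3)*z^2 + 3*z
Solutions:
 h(z) = C1 - 3*z^4/4 + sqrt(3)*z^3/3 + 3*z^2/2


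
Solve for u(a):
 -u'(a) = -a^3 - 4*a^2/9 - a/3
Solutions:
 u(a) = C1 + a^4/4 + 4*a^3/27 + a^2/6


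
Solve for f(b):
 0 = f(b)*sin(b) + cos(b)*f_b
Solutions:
 f(b) = C1*cos(b)


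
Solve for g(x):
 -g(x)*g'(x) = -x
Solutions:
 g(x) = -sqrt(C1 + x^2)
 g(x) = sqrt(C1 + x^2)


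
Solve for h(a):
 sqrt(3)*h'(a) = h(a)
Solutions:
 h(a) = C1*exp(sqrt(3)*a/3)


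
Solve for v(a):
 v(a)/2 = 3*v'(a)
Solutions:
 v(a) = C1*exp(a/6)


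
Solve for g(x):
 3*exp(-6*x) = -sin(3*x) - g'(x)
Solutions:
 g(x) = C1 + cos(3*x)/3 + exp(-6*x)/2


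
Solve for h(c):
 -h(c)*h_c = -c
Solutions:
 h(c) = -sqrt(C1 + c^2)
 h(c) = sqrt(C1 + c^2)


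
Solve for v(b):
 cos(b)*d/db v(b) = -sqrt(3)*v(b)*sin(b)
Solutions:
 v(b) = C1*cos(b)^(sqrt(3))


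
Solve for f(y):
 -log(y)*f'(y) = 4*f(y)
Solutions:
 f(y) = C1*exp(-4*li(y))


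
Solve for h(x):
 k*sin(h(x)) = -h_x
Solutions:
 h(x) = -acos((-C1 - exp(2*k*x))/(C1 - exp(2*k*x))) + 2*pi
 h(x) = acos((-C1 - exp(2*k*x))/(C1 - exp(2*k*x)))


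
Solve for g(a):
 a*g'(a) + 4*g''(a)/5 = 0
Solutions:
 g(a) = C1 + C2*erf(sqrt(10)*a/4)


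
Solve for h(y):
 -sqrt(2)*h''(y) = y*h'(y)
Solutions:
 h(y) = C1 + C2*erf(2^(1/4)*y/2)


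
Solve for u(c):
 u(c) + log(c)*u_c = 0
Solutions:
 u(c) = C1*exp(-li(c))


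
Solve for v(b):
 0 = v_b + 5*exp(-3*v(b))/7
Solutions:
 v(b) = log(C1 - 15*b/7)/3
 v(b) = log((-1 - sqrt(3)*I)*(C1 - 15*b/7)^(1/3)/2)
 v(b) = log((-1 + sqrt(3)*I)*(C1 - 15*b/7)^(1/3)/2)


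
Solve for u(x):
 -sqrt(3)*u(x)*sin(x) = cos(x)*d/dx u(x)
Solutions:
 u(x) = C1*cos(x)^(sqrt(3))


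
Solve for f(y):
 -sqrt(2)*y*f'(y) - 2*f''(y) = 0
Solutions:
 f(y) = C1 + C2*erf(2^(1/4)*y/2)


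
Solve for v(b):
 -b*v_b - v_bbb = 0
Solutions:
 v(b) = C1 + Integral(C2*airyai(-b) + C3*airybi(-b), b)


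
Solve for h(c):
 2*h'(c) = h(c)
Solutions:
 h(c) = C1*exp(c/2)


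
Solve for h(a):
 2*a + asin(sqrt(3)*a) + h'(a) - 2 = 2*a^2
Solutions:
 h(a) = C1 + 2*a^3/3 - a^2 - a*asin(sqrt(3)*a) + 2*a - sqrt(3)*sqrt(1 - 3*a^2)/3


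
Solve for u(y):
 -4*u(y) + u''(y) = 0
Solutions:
 u(y) = C1*exp(-2*y) + C2*exp(2*y)


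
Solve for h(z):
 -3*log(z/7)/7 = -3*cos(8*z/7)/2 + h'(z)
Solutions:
 h(z) = C1 - 3*z*log(z)/7 + 3*z/7 + 3*z*log(7)/7 + 21*sin(8*z/7)/16


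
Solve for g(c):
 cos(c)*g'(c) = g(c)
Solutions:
 g(c) = C1*sqrt(sin(c) + 1)/sqrt(sin(c) - 1)


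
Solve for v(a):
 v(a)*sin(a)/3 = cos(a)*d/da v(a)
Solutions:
 v(a) = C1/cos(a)^(1/3)


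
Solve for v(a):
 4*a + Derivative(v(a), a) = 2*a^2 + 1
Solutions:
 v(a) = C1 + 2*a^3/3 - 2*a^2 + a


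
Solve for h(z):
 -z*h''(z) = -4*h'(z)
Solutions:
 h(z) = C1 + C2*z^5


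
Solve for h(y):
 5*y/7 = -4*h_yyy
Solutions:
 h(y) = C1 + C2*y + C3*y^2 - 5*y^4/672


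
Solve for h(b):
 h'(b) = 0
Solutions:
 h(b) = C1


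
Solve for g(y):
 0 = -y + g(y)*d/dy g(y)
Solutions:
 g(y) = -sqrt(C1 + y^2)
 g(y) = sqrt(C1 + y^2)


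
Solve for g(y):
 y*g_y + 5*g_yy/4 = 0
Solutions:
 g(y) = C1 + C2*erf(sqrt(10)*y/5)


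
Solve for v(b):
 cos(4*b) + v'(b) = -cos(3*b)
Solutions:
 v(b) = C1 - sin(3*b)/3 - sin(4*b)/4


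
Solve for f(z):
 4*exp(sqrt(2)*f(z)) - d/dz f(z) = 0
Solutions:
 f(z) = sqrt(2)*(2*log(-1/(C1 + 4*z)) - log(2))/4


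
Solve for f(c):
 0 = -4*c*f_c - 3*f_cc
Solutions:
 f(c) = C1 + C2*erf(sqrt(6)*c/3)


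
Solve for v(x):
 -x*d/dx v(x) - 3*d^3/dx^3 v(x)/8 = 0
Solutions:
 v(x) = C1 + Integral(C2*airyai(-2*3^(2/3)*x/3) + C3*airybi(-2*3^(2/3)*x/3), x)


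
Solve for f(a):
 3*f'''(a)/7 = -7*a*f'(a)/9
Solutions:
 f(a) = C1 + Integral(C2*airyai(-7^(2/3)*a/3) + C3*airybi(-7^(2/3)*a/3), a)


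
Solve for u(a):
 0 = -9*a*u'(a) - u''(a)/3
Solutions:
 u(a) = C1 + C2*erf(3*sqrt(6)*a/2)


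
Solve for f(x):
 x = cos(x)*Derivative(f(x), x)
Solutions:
 f(x) = C1 + Integral(x/cos(x), x)


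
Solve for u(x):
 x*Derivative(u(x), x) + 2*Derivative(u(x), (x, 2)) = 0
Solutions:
 u(x) = C1 + C2*erf(x/2)


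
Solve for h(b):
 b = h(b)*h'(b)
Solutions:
 h(b) = -sqrt(C1 + b^2)
 h(b) = sqrt(C1 + b^2)


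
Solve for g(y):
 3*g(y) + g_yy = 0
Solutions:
 g(y) = C1*sin(sqrt(3)*y) + C2*cos(sqrt(3)*y)


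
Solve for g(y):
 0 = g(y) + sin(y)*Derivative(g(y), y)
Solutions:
 g(y) = C1*sqrt(cos(y) + 1)/sqrt(cos(y) - 1)


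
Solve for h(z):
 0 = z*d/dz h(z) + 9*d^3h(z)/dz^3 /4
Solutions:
 h(z) = C1 + Integral(C2*airyai(-2^(2/3)*3^(1/3)*z/3) + C3*airybi(-2^(2/3)*3^(1/3)*z/3), z)


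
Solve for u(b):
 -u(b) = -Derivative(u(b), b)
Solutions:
 u(b) = C1*exp(b)


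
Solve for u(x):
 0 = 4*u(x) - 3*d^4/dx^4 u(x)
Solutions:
 u(x) = C1*exp(-sqrt(2)*3^(3/4)*x/3) + C2*exp(sqrt(2)*3^(3/4)*x/3) + C3*sin(sqrt(2)*3^(3/4)*x/3) + C4*cos(sqrt(2)*3^(3/4)*x/3)


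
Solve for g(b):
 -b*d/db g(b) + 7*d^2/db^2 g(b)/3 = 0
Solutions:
 g(b) = C1 + C2*erfi(sqrt(42)*b/14)


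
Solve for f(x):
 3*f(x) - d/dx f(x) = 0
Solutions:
 f(x) = C1*exp(3*x)


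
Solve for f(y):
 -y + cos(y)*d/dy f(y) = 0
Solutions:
 f(y) = C1 + Integral(y/cos(y), y)


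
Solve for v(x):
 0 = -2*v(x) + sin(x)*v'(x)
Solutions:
 v(x) = C1*(cos(x) - 1)/(cos(x) + 1)


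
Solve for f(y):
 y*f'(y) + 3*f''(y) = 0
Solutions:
 f(y) = C1 + C2*erf(sqrt(6)*y/6)


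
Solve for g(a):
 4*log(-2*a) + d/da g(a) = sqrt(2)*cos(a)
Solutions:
 g(a) = C1 - 4*a*log(-a) - 4*a*log(2) + 4*a + sqrt(2)*sin(a)


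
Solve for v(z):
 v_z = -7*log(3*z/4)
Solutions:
 v(z) = C1 - 7*z*log(z) + z*log(16384/2187) + 7*z


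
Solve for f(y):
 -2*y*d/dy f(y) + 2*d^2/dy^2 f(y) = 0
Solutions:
 f(y) = C1 + C2*erfi(sqrt(2)*y/2)


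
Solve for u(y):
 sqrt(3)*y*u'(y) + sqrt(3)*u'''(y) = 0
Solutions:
 u(y) = C1 + Integral(C2*airyai(-y) + C3*airybi(-y), y)


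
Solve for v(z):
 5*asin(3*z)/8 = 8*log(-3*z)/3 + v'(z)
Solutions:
 v(z) = C1 - 8*z*log(-z)/3 + 5*z*asin(3*z)/8 - 8*z*log(3)/3 + 8*z/3 + 5*sqrt(1 - 9*z^2)/24


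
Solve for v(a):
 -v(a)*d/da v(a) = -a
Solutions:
 v(a) = -sqrt(C1 + a^2)
 v(a) = sqrt(C1 + a^2)


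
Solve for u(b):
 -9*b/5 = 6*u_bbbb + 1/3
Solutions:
 u(b) = C1 + C2*b + C3*b^2 + C4*b^3 - b^5/400 - b^4/432


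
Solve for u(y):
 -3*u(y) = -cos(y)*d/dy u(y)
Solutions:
 u(y) = C1*(sin(y) + 1)^(3/2)/(sin(y) - 1)^(3/2)


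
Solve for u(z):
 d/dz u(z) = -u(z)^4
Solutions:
 u(z) = (-3^(2/3) - 3*3^(1/6)*I)*(1/(C1 + z))^(1/3)/6
 u(z) = (-3^(2/3) + 3*3^(1/6)*I)*(1/(C1 + z))^(1/3)/6
 u(z) = (1/(C1 + 3*z))^(1/3)


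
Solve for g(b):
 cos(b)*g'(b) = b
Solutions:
 g(b) = C1 + Integral(b/cos(b), b)


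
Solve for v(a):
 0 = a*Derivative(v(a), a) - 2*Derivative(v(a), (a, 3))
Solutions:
 v(a) = C1 + Integral(C2*airyai(2^(2/3)*a/2) + C3*airybi(2^(2/3)*a/2), a)


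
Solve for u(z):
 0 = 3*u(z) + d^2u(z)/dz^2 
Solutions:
 u(z) = C1*sin(sqrt(3)*z) + C2*cos(sqrt(3)*z)


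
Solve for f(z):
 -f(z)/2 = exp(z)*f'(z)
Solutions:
 f(z) = C1*exp(exp(-z)/2)


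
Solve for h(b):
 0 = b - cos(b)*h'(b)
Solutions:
 h(b) = C1 + Integral(b/cos(b), b)


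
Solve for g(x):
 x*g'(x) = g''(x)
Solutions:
 g(x) = C1 + C2*erfi(sqrt(2)*x/2)


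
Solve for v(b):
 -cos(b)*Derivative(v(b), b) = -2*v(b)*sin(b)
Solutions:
 v(b) = C1/cos(b)^2


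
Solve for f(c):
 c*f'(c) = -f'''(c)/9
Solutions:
 f(c) = C1 + Integral(C2*airyai(-3^(2/3)*c) + C3*airybi(-3^(2/3)*c), c)


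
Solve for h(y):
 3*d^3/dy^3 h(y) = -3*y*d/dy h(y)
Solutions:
 h(y) = C1 + Integral(C2*airyai(-y) + C3*airybi(-y), y)


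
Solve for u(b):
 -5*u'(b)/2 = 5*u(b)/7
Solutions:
 u(b) = C1*exp(-2*b/7)


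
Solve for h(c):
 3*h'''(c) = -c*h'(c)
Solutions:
 h(c) = C1 + Integral(C2*airyai(-3^(2/3)*c/3) + C3*airybi(-3^(2/3)*c/3), c)


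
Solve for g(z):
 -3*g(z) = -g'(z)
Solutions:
 g(z) = C1*exp(3*z)


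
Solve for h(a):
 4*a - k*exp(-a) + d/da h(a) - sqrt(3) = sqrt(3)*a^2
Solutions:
 h(a) = C1 + sqrt(3)*a^3/3 - 2*a^2 + sqrt(3)*a - k*exp(-a)


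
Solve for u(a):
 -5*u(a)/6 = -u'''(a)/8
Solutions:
 u(a) = C3*exp(20^(1/3)*3^(2/3)*a/3) + (C1*sin(20^(1/3)*3^(1/6)*a/2) + C2*cos(20^(1/3)*3^(1/6)*a/2))*exp(-20^(1/3)*3^(2/3)*a/6)


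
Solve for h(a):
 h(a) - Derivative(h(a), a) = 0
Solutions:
 h(a) = C1*exp(a)


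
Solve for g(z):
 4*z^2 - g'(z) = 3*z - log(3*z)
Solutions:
 g(z) = C1 + 4*z^3/3 - 3*z^2/2 + z*log(z) - z + z*log(3)


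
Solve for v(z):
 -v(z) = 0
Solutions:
 v(z) = 0


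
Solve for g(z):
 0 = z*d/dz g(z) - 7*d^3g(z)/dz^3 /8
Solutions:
 g(z) = C1 + Integral(C2*airyai(2*7^(2/3)*z/7) + C3*airybi(2*7^(2/3)*z/7), z)


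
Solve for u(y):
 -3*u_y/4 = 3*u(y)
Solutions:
 u(y) = C1*exp(-4*y)


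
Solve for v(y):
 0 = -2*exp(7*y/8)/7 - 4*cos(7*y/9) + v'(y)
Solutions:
 v(y) = C1 + 16*exp(7*y/8)/49 + 36*sin(7*y/9)/7


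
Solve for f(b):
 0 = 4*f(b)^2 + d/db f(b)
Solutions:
 f(b) = 1/(C1 + 4*b)


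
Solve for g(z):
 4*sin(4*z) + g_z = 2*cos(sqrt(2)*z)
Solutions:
 g(z) = C1 + sqrt(2)*sin(sqrt(2)*z) + cos(4*z)


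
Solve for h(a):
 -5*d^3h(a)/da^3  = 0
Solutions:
 h(a) = C1 + C2*a + C3*a^2


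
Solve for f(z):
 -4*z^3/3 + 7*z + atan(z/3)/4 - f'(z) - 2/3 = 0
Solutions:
 f(z) = C1 - z^4/3 + 7*z^2/2 + z*atan(z/3)/4 - 2*z/3 - 3*log(z^2 + 9)/8


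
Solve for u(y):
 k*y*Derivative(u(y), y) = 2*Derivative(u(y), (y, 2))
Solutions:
 u(y) = Piecewise((-sqrt(pi)*C1*erf(y*sqrt(-k)/2)/sqrt(-k) - C2, (k > 0) | (k < 0)), (-C1*y - C2, True))


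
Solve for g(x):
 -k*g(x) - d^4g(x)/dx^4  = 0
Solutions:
 g(x) = C1*exp(-x*(-k)^(1/4)) + C2*exp(x*(-k)^(1/4)) + C3*exp(-I*x*(-k)^(1/4)) + C4*exp(I*x*(-k)^(1/4))


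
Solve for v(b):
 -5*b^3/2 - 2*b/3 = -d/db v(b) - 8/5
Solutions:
 v(b) = C1 + 5*b^4/8 + b^2/3 - 8*b/5


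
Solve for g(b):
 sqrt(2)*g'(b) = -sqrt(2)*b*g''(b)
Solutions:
 g(b) = C1 + C2*log(b)


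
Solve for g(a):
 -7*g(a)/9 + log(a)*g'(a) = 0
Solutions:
 g(a) = C1*exp(7*li(a)/9)


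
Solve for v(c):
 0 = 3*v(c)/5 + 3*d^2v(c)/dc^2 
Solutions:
 v(c) = C1*sin(sqrt(5)*c/5) + C2*cos(sqrt(5)*c/5)


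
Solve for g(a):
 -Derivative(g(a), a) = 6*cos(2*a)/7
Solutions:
 g(a) = C1 - 3*sin(2*a)/7


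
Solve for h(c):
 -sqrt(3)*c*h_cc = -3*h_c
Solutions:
 h(c) = C1 + C2*c^(1 + sqrt(3))


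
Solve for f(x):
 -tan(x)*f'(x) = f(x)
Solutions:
 f(x) = C1/sin(x)


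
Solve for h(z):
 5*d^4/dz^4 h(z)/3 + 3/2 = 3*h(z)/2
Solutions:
 h(z) = C1*exp(-10^(3/4)*sqrt(3)*z/10) + C2*exp(10^(3/4)*sqrt(3)*z/10) + C3*sin(10^(3/4)*sqrt(3)*z/10) + C4*cos(10^(3/4)*sqrt(3)*z/10) + 1


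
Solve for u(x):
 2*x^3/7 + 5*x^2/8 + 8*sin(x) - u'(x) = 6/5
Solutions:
 u(x) = C1 + x^4/14 + 5*x^3/24 - 6*x/5 - 8*cos(x)


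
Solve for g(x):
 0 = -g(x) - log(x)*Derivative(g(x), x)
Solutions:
 g(x) = C1*exp(-li(x))


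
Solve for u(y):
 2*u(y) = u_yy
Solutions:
 u(y) = C1*exp(-sqrt(2)*y) + C2*exp(sqrt(2)*y)


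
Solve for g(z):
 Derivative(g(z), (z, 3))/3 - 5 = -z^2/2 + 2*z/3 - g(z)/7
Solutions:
 g(z) = C3*exp(-3^(1/3)*7^(2/3)*z/7) - 7*z^2/2 + 14*z/3 + (C1*sin(3^(5/6)*7^(2/3)*z/14) + C2*cos(3^(5/6)*7^(2/3)*z/14))*exp(3^(1/3)*7^(2/3)*z/14) + 35


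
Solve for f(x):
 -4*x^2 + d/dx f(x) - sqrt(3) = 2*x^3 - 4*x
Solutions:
 f(x) = C1 + x^4/2 + 4*x^3/3 - 2*x^2 + sqrt(3)*x


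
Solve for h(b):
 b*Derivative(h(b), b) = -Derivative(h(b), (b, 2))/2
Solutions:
 h(b) = C1 + C2*erf(b)


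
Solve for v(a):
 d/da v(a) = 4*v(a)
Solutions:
 v(a) = C1*exp(4*a)


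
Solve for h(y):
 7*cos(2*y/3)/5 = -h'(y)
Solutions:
 h(y) = C1 - 21*sin(2*y/3)/10


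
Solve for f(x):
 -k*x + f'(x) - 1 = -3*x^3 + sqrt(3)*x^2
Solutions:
 f(x) = C1 + k*x^2/2 - 3*x^4/4 + sqrt(3)*x^3/3 + x


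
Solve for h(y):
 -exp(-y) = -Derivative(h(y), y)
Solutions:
 h(y) = C1 - exp(-y)


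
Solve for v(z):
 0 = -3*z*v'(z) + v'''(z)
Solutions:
 v(z) = C1 + Integral(C2*airyai(3^(1/3)*z) + C3*airybi(3^(1/3)*z), z)


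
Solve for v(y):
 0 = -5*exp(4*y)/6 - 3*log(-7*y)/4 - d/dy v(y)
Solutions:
 v(y) = C1 - 3*y*log(-y)/4 + 3*y*(1 - log(7))/4 - 5*exp(4*y)/24
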